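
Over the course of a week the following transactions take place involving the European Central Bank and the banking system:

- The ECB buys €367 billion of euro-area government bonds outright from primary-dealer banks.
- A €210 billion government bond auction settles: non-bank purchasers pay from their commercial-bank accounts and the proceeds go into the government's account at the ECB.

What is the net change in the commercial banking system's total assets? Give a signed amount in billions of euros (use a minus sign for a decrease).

-€210 billion

ECB balance sheet:
  Assets:      Securities +€367B
  Liabilities: Bank reserves +€157B, Government deposits +€210B
Commercial banking system:
  Assets:      Reserves at CB +€157B, Securities −€367B
  Liabilities: Checkable deposits −€210B
Change in total bank assets = -€210 billion.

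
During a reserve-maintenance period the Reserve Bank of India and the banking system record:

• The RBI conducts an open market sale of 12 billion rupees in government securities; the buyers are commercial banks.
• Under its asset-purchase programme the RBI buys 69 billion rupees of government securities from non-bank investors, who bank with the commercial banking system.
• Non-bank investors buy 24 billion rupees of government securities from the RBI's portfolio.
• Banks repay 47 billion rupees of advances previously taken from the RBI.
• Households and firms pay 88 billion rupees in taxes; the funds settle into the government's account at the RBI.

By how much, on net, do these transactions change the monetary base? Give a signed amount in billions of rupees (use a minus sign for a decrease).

-102 billion

RBI balance sheet:
  Assets:      Securities +33B, Loans to banks −47B
  Liabilities: Bank reserves −102B, Government deposits +88B
Commercial banking system:
  Assets:      Reserves at CB −102B, Securities +12B
  Liabilities: Checkable deposits −43B, Borrowings from CB −47B
Monetary base = currency + reserves: 0 + (−102B) = -102 billion.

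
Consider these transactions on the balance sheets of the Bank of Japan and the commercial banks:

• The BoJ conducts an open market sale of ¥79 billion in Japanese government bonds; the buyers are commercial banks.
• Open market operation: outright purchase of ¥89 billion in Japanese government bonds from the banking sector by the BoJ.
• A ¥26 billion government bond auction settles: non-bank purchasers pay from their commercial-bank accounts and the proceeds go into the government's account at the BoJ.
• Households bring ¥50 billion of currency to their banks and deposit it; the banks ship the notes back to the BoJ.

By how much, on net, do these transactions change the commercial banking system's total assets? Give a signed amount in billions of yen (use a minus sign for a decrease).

+¥24 billion

OMO sale (to banks) ¥79 billion: just an asset swap on bank balance sheets → 0.
OMO purchase (from banks) ¥89 billion: just an asset swap on bank balance sheets → 0.
Government account inflow ¥26 billion: bank balance sheets shrink → −¥26B.
Currency deposit ¥50 billion: bank balance sheets expand → +¥50B.
Net: 0 + 0 − 26 + 50 = +¥24 billion.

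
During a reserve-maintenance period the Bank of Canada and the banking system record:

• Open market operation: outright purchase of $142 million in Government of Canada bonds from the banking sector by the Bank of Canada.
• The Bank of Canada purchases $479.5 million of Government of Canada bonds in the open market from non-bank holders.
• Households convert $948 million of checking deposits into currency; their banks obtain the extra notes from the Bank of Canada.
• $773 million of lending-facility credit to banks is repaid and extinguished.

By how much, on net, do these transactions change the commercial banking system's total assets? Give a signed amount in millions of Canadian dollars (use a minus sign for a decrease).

Bank of Canada balance sheet:
  Assets:      Securities +$621.5M, Loans to banks −$773M
  Liabilities: Bank reserves −$1099.5M, Currency in circulation +$948M
Commercial banking system:
  Assets:      Reserves at CB −$1099.5M, Securities −$142M
  Liabilities: Checkable deposits −$468.5M, Borrowings from CB −$773M
Change in total bank assets = -$1241.5 million.

-$1241.5 million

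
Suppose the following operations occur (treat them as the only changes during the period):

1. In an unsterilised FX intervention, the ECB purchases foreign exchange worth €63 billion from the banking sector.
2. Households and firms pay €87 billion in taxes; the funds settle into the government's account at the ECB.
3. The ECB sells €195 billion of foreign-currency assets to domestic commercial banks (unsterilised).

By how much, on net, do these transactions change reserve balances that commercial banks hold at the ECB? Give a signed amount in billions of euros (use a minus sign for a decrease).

-€219 billion

FX purchase €63 billion: the ECB pays by crediting reserve accounts → +€63B.
Government account inflow €87 billion: funds move from bank reserves into the government account → −€87B.
FX sale €195 billion: the buying banks pay out of their reserve balances → −€195B.
Net: 63 − 87 − 195 = -€219 billion.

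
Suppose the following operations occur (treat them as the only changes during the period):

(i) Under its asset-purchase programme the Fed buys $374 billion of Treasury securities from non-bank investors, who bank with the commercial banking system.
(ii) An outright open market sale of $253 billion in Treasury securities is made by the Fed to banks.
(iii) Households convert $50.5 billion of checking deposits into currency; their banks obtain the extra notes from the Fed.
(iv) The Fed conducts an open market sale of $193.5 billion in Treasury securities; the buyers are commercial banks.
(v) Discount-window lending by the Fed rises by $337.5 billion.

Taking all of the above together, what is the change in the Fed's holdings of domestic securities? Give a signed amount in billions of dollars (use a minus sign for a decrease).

Fed balance sheet:
  Assets:      Securities −$72.5B, Loans to banks +$337.5B
  Liabilities: Bank reserves +$214.5B, Currency in circulation +$50.5B
So the change in the Fed's holdings of domestic securities is -$72.5 billion.

-$72.5 billion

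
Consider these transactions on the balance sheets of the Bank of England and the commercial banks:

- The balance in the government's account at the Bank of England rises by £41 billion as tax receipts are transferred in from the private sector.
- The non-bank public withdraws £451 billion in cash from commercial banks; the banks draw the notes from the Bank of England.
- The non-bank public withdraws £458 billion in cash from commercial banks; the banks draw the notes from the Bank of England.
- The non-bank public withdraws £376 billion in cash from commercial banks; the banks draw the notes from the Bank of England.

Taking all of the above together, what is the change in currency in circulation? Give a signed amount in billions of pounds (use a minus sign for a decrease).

Bank of England balance sheet:
  Assets:      no change
  Liabilities: Bank reserves −£1326B, Currency in circulation +£1285B, Government deposits +£41B
So the change in currency in circulation is +£1285 billion.

+£1285 billion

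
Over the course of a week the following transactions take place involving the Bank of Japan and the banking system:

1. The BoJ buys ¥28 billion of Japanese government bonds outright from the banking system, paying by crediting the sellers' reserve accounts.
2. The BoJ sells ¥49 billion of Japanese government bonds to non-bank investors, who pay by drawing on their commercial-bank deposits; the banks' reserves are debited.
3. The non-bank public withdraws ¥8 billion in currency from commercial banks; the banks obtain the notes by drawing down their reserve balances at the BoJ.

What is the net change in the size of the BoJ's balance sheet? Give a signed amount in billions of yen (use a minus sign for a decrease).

-¥21 billion

BoJ balance sheet:
  Assets:      Securities −¥21B
  Liabilities: Bank reserves −¥29B, Currency in circulation +¥8B
Change in total BoJ assets = -¥21 billion.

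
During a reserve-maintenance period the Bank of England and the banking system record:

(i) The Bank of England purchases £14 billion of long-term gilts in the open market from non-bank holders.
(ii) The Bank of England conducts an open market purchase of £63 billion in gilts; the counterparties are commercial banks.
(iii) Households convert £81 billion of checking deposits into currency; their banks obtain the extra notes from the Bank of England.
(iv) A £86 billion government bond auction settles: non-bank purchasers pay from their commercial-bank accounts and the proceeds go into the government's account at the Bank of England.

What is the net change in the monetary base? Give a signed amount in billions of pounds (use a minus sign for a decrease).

Asset purchase (from non-banks) £14 billion: Bank of England balance sheet expands → +£14B.
OMO purchase (from banks) £63 billion: Bank of England balance sheet expands → +£63B.
Currency withdrawal £81 billion: just a shift between currency and reserves — both are base money → 0.
Government account inflow £86 billion: reserves shift to a non-base liability → −£86B.
Net: 14 + 63 + 0 − 86 = -£9 billion.

-£9 billion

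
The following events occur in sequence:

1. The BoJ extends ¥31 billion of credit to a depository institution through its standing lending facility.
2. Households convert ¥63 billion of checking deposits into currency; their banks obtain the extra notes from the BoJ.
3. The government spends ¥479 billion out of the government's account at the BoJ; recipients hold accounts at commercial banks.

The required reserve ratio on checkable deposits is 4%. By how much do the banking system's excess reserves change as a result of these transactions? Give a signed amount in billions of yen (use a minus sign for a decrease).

Discount-window loan ¥31 billion: reserves +¥31B, deposits 0.
Currency withdrawal ¥63 billion: reserves −¥63B, deposits −¥63B.
Government spending ¥479 billion: reserves +¥479B, deposits +¥479B.
Totals: Δreserves = +¥447B, Δdeposits = +¥416B.
Δrequired reserves = 4% × +¥416B = +¥16.64B.
Δexcess reserves = Δreserves − Δrequired = +¥447B − (+¥16.64B) = +¥430.36 billion.

+¥430.36 billion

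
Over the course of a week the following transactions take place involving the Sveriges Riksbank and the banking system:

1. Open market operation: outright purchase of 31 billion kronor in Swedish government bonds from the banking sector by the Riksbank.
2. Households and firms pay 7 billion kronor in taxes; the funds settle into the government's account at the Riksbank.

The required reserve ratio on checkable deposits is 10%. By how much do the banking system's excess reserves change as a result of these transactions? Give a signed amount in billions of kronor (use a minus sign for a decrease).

OMO purchase (from banks) 31 billion kronor: reserves +31B, deposits 0.
Government account inflow 7 billion kronor: reserves −7B, deposits −7B.
Totals: Δreserves = +24B, Δdeposits = −7B.
Δrequired reserves = 10% × −7B = −0.7B.
Δexcess reserves = Δreserves − Δrequired = +24B − (−0.7B) = +24.7 billion.

+24.7 billion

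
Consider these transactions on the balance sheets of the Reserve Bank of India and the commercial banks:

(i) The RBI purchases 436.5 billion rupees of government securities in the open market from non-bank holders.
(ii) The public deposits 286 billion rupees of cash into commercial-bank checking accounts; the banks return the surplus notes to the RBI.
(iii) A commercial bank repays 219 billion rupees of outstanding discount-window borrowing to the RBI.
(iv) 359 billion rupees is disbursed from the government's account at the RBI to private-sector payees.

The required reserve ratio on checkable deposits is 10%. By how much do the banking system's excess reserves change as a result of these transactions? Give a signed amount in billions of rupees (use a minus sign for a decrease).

Asset purchase (from non-banks) 436.5 billion rupees: reserves +436.5B, deposits +436.5B.
Currency deposit 286 billion rupees: reserves +286B, deposits +286B.
Discount-window repayment 219 billion rupees: reserves −219B, deposits 0.
Government spending 359 billion rupees: reserves +359B, deposits +359B.
Totals: Δreserves = +862.5B, Δdeposits = +1081.5B.
Δrequired reserves = 10% × +1081.5B = +108.15B.
Δexcess reserves = Δreserves − Δrequired = +862.5B − (+108.15B) = +754.35 billion.

+754.35 billion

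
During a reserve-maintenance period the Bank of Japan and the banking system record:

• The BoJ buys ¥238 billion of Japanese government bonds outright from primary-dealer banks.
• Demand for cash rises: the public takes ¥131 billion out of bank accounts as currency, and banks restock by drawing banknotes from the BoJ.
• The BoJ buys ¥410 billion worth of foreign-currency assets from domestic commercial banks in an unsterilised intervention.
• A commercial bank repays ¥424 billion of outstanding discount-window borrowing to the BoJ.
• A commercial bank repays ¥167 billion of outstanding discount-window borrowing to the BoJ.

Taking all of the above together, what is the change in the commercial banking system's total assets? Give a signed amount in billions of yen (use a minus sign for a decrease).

OMO purchase (from banks) ¥238 billion: just an asset swap on bank balance sheets → 0.
Currency withdrawal ¥131 billion: bank balance sheets shrink → −¥131B.
FX purchase ¥410 billion: just an asset swap on bank balance sheets → 0.
Discount-window repayment ¥424 billion: bank balance sheets shrink → −¥424B.
Discount-window repayment ¥167 billion: bank balance sheets shrink → −¥167B.
Net: 0 − 131 + 0 − 424 − 167 = -¥722 billion.

-¥722 billion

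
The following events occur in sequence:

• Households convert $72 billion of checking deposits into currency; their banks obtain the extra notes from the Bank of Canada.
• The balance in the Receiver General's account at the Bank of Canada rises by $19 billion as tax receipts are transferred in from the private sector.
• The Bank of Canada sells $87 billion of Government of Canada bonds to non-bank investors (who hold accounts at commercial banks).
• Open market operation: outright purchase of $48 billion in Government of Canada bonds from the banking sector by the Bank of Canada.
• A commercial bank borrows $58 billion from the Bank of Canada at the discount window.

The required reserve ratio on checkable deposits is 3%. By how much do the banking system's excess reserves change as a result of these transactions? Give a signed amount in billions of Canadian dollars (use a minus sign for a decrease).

-$66.66 billion

Currency withdrawal $72 billion: reserves −$72B, deposits −$72B.
Government account inflow $19 billion: reserves −$19B, deposits −$19B.
Asset sale (to non-banks) $87 billion: reserves −$87B, deposits −$87B.
OMO purchase (from banks) $48 billion: reserves +$48B, deposits 0.
Discount-window loan $58 billion: reserves +$58B, deposits 0.
Totals: Δreserves = −$72B, Δdeposits = −$178B.
Δrequired reserves = 3% × −$178B = −$5.34B.
Δexcess reserves = Δreserves − Δrequired = −$72B − (−$5.34B) = -$66.66 billion.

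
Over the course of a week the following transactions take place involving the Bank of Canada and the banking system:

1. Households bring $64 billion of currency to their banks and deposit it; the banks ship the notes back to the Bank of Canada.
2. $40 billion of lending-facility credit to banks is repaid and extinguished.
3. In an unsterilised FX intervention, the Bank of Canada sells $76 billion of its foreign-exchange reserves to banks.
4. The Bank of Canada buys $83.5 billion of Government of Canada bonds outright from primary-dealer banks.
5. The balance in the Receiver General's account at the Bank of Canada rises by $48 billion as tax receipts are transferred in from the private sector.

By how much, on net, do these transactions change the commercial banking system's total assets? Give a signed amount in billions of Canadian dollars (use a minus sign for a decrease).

-$24 billion

Currency deposit $64 billion: bank balance sheets expand → +$64B.
Discount-window repayment $40 billion: bank balance sheets shrink → −$40B.
FX sale $76 billion: just an asset swap on bank balance sheets → 0.
OMO purchase (from banks) $83.5 billion: just an asset swap on bank balance sheets → 0.
Government account inflow $48 billion: bank balance sheets shrink → −$48B.
Net: 64 − 40 + 0 + 0 − 48 = -$24 billion.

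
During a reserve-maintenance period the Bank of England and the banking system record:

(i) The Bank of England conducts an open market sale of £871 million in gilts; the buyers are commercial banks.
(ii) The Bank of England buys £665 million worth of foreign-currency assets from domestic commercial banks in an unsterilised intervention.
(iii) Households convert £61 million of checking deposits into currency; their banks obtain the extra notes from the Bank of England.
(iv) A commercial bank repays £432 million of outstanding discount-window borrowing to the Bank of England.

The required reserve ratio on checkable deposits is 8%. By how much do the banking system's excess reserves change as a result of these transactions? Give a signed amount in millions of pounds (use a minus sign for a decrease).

-£694.12 million

OMO sale (to banks) £871 million: reserves −£871M, deposits 0.
FX purchase £665 million: reserves +£665M, deposits 0.
Currency withdrawal £61 million: reserves −£61M, deposits −£61M.
Discount-window repayment £432 million: reserves −£432M, deposits 0.
Totals: Δreserves = −£699M, Δdeposits = −£61M.
Δrequired reserves = 8% × −£61M = −£4.88M.
Δexcess reserves = Δreserves − Δrequired = −£699M − (−£4.88M) = -£694.12 million.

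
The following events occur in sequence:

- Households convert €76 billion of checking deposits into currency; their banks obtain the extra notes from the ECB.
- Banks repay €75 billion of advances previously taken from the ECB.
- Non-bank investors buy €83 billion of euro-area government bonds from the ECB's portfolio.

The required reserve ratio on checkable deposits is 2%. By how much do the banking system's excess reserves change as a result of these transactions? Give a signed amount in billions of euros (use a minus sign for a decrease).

-€230.82 billion

Currency withdrawal €76 billion: reserves −€76B, deposits −€76B.
Discount-window repayment €75 billion: reserves −€75B, deposits 0.
Asset sale (to non-banks) €83 billion: reserves −€83B, deposits −€83B.
Totals: Δreserves = −€234B, Δdeposits = −€159B.
Δrequired reserves = 2% × −€159B = −€3.18B.
Δexcess reserves = Δreserves − Δrequired = −€234B − (−€3.18B) = -€230.82 billion.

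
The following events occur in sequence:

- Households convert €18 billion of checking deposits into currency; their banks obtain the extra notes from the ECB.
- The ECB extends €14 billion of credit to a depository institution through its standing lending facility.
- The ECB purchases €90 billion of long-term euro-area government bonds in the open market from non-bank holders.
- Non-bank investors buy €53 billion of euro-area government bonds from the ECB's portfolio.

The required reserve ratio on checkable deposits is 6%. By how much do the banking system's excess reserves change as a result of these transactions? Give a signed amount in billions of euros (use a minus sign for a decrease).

Currency withdrawal €18 billion: reserves −€18B, deposits −€18B.
Discount-window loan €14 billion: reserves +€14B, deposits 0.
Asset purchase (from non-banks) €90 billion: reserves +€90B, deposits +€90B.
Asset sale (to non-banks) €53 billion: reserves −€53B, deposits −€53B.
Totals: Δreserves = +€33B, Δdeposits = +€19B.
Δrequired reserves = 6% × +€19B = +€1.14B.
Δexcess reserves = Δreserves − Δrequired = +€33B − (+€1.14B) = +€31.86 billion.

+€31.86 billion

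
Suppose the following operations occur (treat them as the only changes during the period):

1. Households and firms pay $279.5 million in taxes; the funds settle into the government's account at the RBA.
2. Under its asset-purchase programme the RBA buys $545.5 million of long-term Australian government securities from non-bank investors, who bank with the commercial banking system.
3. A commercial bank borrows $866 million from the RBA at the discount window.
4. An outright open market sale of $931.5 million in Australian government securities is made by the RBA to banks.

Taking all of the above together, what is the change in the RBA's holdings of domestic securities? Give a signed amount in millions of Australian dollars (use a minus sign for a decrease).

-$386 million

RBA balance sheet:
  Assets:      Securities −$386M, Loans to banks +$866M
  Liabilities: Bank reserves +$200.5M, Government deposits +$279.5M
So the change in the RBA's holdings of domestic securities is -$386 million.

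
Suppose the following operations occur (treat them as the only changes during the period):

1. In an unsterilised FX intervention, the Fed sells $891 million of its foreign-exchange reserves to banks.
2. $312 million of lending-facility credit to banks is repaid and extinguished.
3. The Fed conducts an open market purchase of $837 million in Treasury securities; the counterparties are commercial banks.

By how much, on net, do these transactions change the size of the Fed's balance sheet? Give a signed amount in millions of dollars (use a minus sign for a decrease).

-$366 million

FX sale $891 million: a Fed asset is shed → −$891M.
Discount-window repayment $312 million: a Fed asset is shed → −$312M.
OMO purchase (from banks) $837 million: a Fed asset is acquired → +$837M.
Net: −891 − 312 + 837 = -$366 million.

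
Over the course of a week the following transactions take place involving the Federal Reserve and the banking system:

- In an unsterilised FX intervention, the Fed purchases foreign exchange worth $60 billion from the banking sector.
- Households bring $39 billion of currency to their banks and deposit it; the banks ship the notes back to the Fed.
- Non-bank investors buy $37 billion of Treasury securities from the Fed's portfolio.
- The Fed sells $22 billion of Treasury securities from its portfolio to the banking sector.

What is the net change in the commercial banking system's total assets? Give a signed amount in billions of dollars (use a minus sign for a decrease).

FX purchase $60 billion: just an asset swap on bank balance sheets → 0.
Currency deposit $39 billion: bank balance sheets expand → +$39B.
Asset sale (to non-banks) $37 billion: bank balance sheets shrink → −$37B.
OMO sale (to banks) $22 billion: just an asset swap on bank balance sheets → 0.
Net: 0 + 39 − 37 + 0 = +$2 billion.

+$2 billion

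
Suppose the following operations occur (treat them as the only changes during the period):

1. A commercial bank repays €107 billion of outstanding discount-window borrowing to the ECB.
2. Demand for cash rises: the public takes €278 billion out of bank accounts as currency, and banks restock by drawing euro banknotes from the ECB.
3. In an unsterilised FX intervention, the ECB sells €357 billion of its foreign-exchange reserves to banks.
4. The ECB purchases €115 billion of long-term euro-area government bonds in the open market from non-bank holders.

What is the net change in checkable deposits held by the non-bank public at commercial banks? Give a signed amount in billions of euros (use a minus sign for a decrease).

-€163 billion

Discount-window repayment €107 billion: the counterparty is a bank, so public deposits are unchanged → 0.
Currency withdrawal €278 billion: non-bank counterparties' bank balances fall → −€278B.
FX sale €357 billion: the counterparty is a bank, so public deposits are unchanged → 0.
Asset purchase (from non-banks) €115 billion: non-bank counterparties' bank balances rise → +€115B.
Net: 0 − 278 + 0 + 115 = -€163 billion.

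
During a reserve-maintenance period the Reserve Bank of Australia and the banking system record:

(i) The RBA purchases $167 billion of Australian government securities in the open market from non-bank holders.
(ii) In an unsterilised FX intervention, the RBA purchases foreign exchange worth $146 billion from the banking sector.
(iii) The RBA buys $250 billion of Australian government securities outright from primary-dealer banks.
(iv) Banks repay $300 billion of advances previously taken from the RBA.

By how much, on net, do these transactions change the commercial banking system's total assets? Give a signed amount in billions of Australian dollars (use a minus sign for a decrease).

Asset purchase (from non-banks) $167 billion: bank balance sheets expand → +$167B.
FX purchase $146 billion: just an asset swap on bank balance sheets → 0.
OMO purchase (from banks) $250 billion: just an asset swap on bank balance sheets → 0.
Discount-window repayment $300 billion: bank balance sheets shrink → −$300B.
Net: 167 + 0 + 0 − 300 = -$133 billion.

-$133 billion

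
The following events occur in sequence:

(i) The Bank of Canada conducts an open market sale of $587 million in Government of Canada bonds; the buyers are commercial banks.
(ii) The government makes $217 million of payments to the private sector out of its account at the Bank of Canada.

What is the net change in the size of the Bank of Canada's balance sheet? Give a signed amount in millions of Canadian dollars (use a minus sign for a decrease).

OMO sale (to banks) $587 million: a Bank of Canada asset is shed → −$587M.
Government spending $217 million: only the composition of liabilities changes → 0.
Net: −587 + 0 = -$587 million.

-$587 million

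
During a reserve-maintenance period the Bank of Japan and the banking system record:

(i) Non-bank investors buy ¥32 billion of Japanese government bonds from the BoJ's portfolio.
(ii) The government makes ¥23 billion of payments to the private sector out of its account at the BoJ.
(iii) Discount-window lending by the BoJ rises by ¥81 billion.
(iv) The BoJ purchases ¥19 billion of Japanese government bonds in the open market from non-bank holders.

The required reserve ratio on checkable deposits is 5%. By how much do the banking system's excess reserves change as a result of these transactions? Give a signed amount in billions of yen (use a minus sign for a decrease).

+¥90.5 billion

Asset sale (to non-banks) ¥32 billion: reserves −¥32B, deposits −¥32B.
Government spending ¥23 billion: reserves +¥23B, deposits +¥23B.
Discount-window loan ¥81 billion: reserves +¥81B, deposits 0.
Asset purchase (from non-banks) ¥19 billion: reserves +¥19B, deposits +¥19B.
Totals: Δreserves = +¥91B, Δdeposits = +¥10B.
Δrequired reserves = 5% × +¥10B = +¥0.5B.
Δexcess reserves = Δreserves − Δrequired = +¥91B − (+¥0.5B) = +¥90.5 billion.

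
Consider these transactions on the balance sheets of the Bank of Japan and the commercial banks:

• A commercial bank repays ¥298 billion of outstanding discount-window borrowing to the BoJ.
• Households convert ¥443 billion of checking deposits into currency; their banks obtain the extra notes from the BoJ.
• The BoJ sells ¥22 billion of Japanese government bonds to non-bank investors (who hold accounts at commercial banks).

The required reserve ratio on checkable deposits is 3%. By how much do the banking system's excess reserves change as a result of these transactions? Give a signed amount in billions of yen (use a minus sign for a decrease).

-¥749.05 billion

Discount-window repayment ¥298 billion: reserves −¥298B, deposits 0.
Currency withdrawal ¥443 billion: reserves −¥443B, deposits −¥443B.
Asset sale (to non-banks) ¥22 billion: reserves −¥22B, deposits −¥22B.
Totals: Δreserves = −¥763B, Δdeposits = −¥465B.
Δrequired reserves = 3% × −¥465B = −¥13.95B.
Δexcess reserves = Δreserves − Δrequired = −¥763B − (−¥13.95B) = -¥749.05 billion.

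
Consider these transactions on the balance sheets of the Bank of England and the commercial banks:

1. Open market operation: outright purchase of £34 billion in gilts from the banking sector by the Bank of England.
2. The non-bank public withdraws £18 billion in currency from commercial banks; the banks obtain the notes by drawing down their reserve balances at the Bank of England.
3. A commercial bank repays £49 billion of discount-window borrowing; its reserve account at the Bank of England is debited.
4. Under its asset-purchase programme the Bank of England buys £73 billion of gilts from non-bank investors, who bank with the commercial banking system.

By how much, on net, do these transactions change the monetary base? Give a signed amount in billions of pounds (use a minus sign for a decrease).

Bank of England balance sheet:
  Assets:      Securities +£107B, Loans to banks −£49B
  Liabilities: Bank reserves +£40B, Currency in circulation +£18B
Monetary base = currency + reserves: +£18B + (+£40B) = +£58 billion.

+£58 billion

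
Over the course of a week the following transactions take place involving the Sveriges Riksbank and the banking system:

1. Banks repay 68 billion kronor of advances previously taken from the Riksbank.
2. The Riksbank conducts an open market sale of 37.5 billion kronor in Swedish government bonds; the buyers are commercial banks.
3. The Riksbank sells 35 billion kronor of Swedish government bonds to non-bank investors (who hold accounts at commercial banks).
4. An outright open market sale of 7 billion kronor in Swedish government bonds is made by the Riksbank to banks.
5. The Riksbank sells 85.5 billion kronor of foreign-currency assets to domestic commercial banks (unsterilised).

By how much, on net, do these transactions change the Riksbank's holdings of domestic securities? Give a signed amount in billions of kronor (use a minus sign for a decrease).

Discount-window repayment 68 billion kronor: the Riksbank's securities portfolio is untouched → 0.
OMO sale (to banks) 37.5 billion kronor: securities removed from the Riksbank's portfolio → −37.5B.
Asset sale (to non-banks) 35 billion kronor: securities removed from the Riksbank's portfolio → −35B.
OMO sale (to banks) 7 billion kronor: securities removed from the Riksbank's portfolio → −7B.
FX sale 85.5 billion kronor: the Riksbank's securities portfolio is untouched → 0.
Net: 0 − 37.5 − 35 − 7 + 0 = -79.5 billion.

-79.5 billion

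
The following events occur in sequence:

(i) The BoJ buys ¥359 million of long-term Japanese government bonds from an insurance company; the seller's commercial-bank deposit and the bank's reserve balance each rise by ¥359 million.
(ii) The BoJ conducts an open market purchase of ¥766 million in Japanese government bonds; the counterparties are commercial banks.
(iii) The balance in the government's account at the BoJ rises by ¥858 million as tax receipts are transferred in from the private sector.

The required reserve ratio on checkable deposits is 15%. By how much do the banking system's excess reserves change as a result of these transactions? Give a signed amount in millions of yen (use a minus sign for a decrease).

Asset purchase (from non-banks) ¥359 million: reserves +¥359M, deposits +¥359M.
OMO purchase (from banks) ¥766 million: reserves +¥766M, deposits 0.
Government account inflow ¥858 million: reserves −¥858M, deposits −¥858M.
Totals: Δreserves = +¥267M, Δdeposits = −¥499M.
Δrequired reserves = 15% × −¥499M = −¥74.85M.
Δexcess reserves = Δreserves − Δrequired = +¥267M − (−¥74.85M) = +¥341.85 million.

+¥341.85 million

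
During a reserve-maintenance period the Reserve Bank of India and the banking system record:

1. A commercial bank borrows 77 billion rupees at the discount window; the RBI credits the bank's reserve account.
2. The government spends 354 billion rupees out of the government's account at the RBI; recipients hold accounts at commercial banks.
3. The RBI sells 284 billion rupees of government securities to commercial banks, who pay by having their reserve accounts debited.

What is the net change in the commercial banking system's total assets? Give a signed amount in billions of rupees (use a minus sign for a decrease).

+431 billion

RBI balance sheet:
  Assets:      Securities −284B, Loans to banks +77B
  Liabilities: Bank reserves +147B, Government deposits −354B
Commercial banking system:
  Assets:      Reserves at CB +147B, Securities +284B
  Liabilities: Checkable deposits +354B, Borrowings from CB +77B
Change in total bank assets = +431 billion.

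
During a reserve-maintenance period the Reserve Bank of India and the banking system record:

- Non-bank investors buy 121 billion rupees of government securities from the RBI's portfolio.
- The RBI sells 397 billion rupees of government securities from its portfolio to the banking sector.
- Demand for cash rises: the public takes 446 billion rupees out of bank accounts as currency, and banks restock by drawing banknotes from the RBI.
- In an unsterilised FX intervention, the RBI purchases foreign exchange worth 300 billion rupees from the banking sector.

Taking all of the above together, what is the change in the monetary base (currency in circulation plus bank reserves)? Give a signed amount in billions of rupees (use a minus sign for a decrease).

-218 billion

RBI balance sheet:
  Assets:      Securities −518B, Foreign assets +300B
  Liabilities: Bank reserves −664B, Currency in circulation +446B
Commercial banking system:
  Assets:      Reserves at CB −664B, Securities +397B, Foreign assets −300B
  Liabilities: Checkable deposits −567B
Monetary base = currency + reserves: +446B + (−664B) = -218 billion.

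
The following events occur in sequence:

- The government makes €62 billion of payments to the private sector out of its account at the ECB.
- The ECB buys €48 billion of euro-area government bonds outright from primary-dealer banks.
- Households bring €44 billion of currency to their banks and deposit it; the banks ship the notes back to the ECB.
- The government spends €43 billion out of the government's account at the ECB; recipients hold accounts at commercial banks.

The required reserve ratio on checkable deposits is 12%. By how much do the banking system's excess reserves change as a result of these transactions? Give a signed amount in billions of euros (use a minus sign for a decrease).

+€179.12 billion

Government spending €62 billion: reserves +€62B, deposits +€62B.
OMO purchase (from banks) €48 billion: reserves +€48B, deposits 0.
Currency deposit €44 billion: reserves +€44B, deposits +€44B.
Government spending €43 billion: reserves +€43B, deposits +€43B.
Totals: Δreserves = +€197B, Δdeposits = +€149B.
Δrequired reserves = 12% × +€149B = +€17.88B.
Δexcess reserves = Δreserves − Δrequired = +€197B − (+€17.88B) = +€179.12 billion.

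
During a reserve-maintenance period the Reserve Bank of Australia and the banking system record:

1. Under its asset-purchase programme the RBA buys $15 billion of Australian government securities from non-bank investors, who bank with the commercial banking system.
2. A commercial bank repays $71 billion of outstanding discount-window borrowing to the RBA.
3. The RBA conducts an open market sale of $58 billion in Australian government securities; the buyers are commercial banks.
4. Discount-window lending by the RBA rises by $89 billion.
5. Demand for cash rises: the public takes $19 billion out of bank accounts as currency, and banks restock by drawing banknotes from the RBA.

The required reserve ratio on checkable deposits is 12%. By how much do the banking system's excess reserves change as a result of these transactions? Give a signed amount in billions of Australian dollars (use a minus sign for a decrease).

-$43.52 billion

Asset purchase (from non-banks) $15 billion: reserves +$15B, deposits +$15B.
Discount-window repayment $71 billion: reserves −$71B, deposits 0.
OMO sale (to banks) $58 billion: reserves −$58B, deposits 0.
Discount-window loan $89 billion: reserves +$89B, deposits 0.
Currency withdrawal $19 billion: reserves −$19B, deposits −$19B.
Totals: Δreserves = −$44B, Δdeposits = −$4B.
Δrequired reserves = 12% × −$4B = −$0.48B.
Δexcess reserves = Δreserves − Δrequired = −$44B − (−$0.48B) = -$43.52 billion.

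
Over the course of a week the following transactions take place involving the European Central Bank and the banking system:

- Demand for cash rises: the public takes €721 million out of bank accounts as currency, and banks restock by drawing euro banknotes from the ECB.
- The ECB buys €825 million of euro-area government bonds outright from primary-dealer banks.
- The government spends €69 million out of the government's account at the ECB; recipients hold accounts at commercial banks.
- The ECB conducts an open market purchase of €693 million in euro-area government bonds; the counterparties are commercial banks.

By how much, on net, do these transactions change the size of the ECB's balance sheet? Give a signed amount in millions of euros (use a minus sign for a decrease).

ECB balance sheet:
  Assets:      Securities +€1518M
  Liabilities: Bank reserves +€866M, Currency in circulation +€721M, Government deposits −€69M
Commercial banking system:
  Assets:      Reserves at CB +€866M, Securities −€1518M
  Liabilities: Checkable deposits −€652M
Change in total ECB assets = +€1518 million.

+€1518 million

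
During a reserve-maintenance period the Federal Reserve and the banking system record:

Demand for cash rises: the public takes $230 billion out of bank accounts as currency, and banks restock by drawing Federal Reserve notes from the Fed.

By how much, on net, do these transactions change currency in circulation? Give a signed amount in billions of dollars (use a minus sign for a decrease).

+$230 billion

Fed balance sheet:
  Assets:      no change
  Liabilities: Bank reserves −$230B, Currency in circulation +$230B
So the change in currency in circulation is +$230 billion.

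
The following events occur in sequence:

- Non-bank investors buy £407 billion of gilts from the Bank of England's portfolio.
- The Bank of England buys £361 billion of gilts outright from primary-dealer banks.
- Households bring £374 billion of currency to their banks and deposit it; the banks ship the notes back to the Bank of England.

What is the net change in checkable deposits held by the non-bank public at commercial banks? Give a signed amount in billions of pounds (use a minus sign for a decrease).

Asset sale (to non-banks) £407 billion: non-bank counterparties' bank balances fall → −£407B.
OMO purchase (from banks) £361 billion: the counterparty is a bank, so public deposits are unchanged → 0.
Currency deposit £374 billion: non-bank counterparties' bank balances rise → +£374B.
Net: −407 + 0 + 374 = -£33 billion.

-£33 billion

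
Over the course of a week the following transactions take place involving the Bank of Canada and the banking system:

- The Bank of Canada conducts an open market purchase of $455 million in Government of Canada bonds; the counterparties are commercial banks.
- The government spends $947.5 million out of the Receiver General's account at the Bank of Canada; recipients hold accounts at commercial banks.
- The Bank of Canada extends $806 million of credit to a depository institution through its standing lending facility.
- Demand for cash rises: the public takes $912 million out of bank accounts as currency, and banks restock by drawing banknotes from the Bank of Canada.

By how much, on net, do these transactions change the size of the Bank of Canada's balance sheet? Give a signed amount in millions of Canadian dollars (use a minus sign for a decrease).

Bank of Canada balance sheet:
  Assets:      Securities +$455M, Loans to banks +$806M
  Liabilities: Bank reserves +$1296.5M, Currency in circulation +$912M, Government deposits −$947.5M
Commercial banking system:
  Assets:      Reserves at CB +$1296.5M, Securities −$455M
  Liabilities: Checkable deposits +$35.5M, Borrowings from CB +$806M
Change in total Bank of Canada assets = +$1261 million.

+$1261 million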